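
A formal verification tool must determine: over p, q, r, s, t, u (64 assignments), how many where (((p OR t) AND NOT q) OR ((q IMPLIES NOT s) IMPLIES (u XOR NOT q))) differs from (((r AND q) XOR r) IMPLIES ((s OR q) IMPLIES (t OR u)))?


F1 = (((p OR t) AND NOT q) OR ((q IMPLIES NOT s) IMPLIES (u XOR NOT q)))
F2 = (((r AND q) XOR r) IMPLIES ((s OR q) IMPLIES (t OR u)))
Evaluate both on each of 64 rows (bits = p,q,r,s,t,u):
  row 0 [000000]: F1=1 F2=1 -> 0
  row 1 [000001]: F1=0 F2=1 (differ) -> 1
  row 2 [000010]: F1=1 F2=1 -> 0
  row 3 [000011]: F1=1 F2=1 -> 0
  row 4 [000100]: F1=1 F2=1 -> 0
  (every remaining row is evaluated the same way; all 64 results are listed next)
Full result column, 8 rows per line (p,q,r fixed per line; s,t,u runs 000..111 left to right):
  rows 0-7 [p,q,r=000]: 01000100  (ones: 2)
  rows 8-15 [p,q,r=001]: 01001100  (ones: 3)
  rows 16-23 [p,q,r=010]: 10100000  (ones: 2)
  rows 24-31 [p,q,r=011]: 10100000  (ones: 2)
  rows 32-39 [p,q,r=100]: 00000000  (ones: 0)
  rows 40-47 [p,q,r=101]: 00001000  (ones: 1)
  rows 48-55 [p,q,r=110]: 10100000  (ones: 2)
  rows 56-63 [p,q,r=111]: 10100000  (ones: 2)
Disagreements = 2+3+2+2+0+1+2+2 = 14

14


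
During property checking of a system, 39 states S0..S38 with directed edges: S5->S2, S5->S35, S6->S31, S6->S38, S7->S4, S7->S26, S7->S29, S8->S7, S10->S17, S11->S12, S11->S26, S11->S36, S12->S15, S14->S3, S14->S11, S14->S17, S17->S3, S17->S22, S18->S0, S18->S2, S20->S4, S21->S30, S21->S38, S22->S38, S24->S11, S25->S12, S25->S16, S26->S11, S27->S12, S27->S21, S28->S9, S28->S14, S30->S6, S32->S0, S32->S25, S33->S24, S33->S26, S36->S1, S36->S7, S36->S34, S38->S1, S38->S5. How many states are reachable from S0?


BFS from S0:
  layer 0: {S0}
Reachable set: {S0}
Count = 1

1


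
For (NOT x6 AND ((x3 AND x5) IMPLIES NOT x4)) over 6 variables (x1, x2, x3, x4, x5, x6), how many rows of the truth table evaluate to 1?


Formula: (NOT x6 AND ((x3 AND x5) IMPLIES NOT x4)) over 6 vars (64 rows)
Evaluate each row (x1, x2, x3, x4, x5, x6 as bits, MSB first):
  row 0 [000000]: (NOT 0 AND ((0 AND 0) IMPLIES NOT 0)) -> 1
  row 1 [000001]: (NOT 1 AND ((0 AND 0) IMPLIES NOT 0)) -> 0
  row 2 [000010]: (NOT 0 AND ((0 AND 1) IMPLIES NOT 0)) -> 1
  row 3 [000011]: (NOT 1 AND ((0 AND 1) IMPLIES NOT 0)) -> 0
  row 4 [000100]: (NOT 0 AND ((0 AND 0) IMPLIES NOT 1)) -> 1
  (every remaining row is evaluated the same way; all 64 results are listed next)
Full result column, 8 rows per line (x1,x2,x3 fixed per line; x4,x5,x6 runs 000..111 left to right):
  rows 0-7 [x1,x2,x3=000]: 10101010  (ones: 4)
  rows 8-15 [x1,x2,x3=001]: 10101000  (ones: 3)
  rows 16-23 [x1,x2,x3=010]: 10101010  (ones: 4)
  rows 24-31 [x1,x2,x3=011]: 10101000  (ones: 3)
  rows 32-39 [x1,x2,x3=100]: 10101010  (ones: 4)
  rows 40-47 [x1,x2,x3=101]: 10101000  (ones: 3)
  rows 48-55 [x1,x2,x3=110]: 10101010  (ones: 4)
  rows 56-63 [x1,x2,x3=111]: 10101000  (ones: 3)
Count of 1-rows = 4+3+4+3+4+3+4+3 = 28

28


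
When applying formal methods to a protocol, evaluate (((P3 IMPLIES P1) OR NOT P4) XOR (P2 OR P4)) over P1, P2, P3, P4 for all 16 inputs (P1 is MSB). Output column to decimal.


Formula: (((P3 IMPLIES P1) OR NOT P4) XOR (P2 OR P4)) over P1, P2, P3, P4 (16 rows)
Evaluate each row (bits = P1,P2,P3,P4, MSB first):
  row 0 [0000]: (((0 IMPLIES 0) OR NOT 0) XOR (0 OR 0)) -> 1
  row 1 [0001]: (((0 IMPLIES 0) OR NOT 1) XOR (0 OR 1)) -> 0
  row 2 [0010]: (((1 IMPLIES 0) OR NOT 0) XOR (0 OR 0)) -> 1
  row 3 [0011]: (((1 IMPLIES 0) OR NOT 1) XOR (0 OR 1)) -> 1
  row 4 [0100]: (((0 IMPLIES 0) OR NOT 0) XOR (1 OR 0)) -> 0
  row 5 [0101]: (((0 IMPLIES 0) OR NOT 1) XOR (1 OR 1)) -> 0
  row 6 [0110]: (((1 IMPLIES 0) OR NOT 0) XOR (1 OR 0)) -> 0
  row 7 [0111]: (((1 IMPLIES 0) OR NOT 1) XOR (1 OR 1)) -> 1
  row 8 [1000]: (((0 IMPLIES 1) OR NOT 0) XOR (0 OR 0)) -> 1
  row 9 [1001]: (((0 IMPLIES 1) OR NOT 1) XOR (0 OR 1)) -> 0
  row 10 [1010]: (((1 IMPLIES 1) OR NOT 0) XOR (0 OR 0)) -> 1
  row 11 [1011]: (((1 IMPLIES 1) OR NOT 1) XOR (0 OR 1)) -> 0
  row 12 [1100]: (((0 IMPLIES 1) OR NOT 0) XOR (1 OR 0)) -> 0
  row 13 [1101]: (((0 IMPLIES 1) OR NOT 1) XOR (1 OR 1)) -> 0
  row 14 [1110]: (((1 IMPLIES 1) OR NOT 0) XOR (1 OR 0)) -> 0
  row 15 [1111]: (((1 IMPLIES 1) OR NOT 1) XOR (1 OR 1)) -> 0
Full result column, 4 rows per line (P1,P2 fixed per line; P3,P4 runs 00..11 left to right):
  rows 0-3 [P1,P2=00]: 1011  = hex B
  rows 4-7 [P1,P2=01]: 0001  = hex 1
  rows 8-11 [P1,P2=10]: 1010  = hex A
  rows 12-15 [P1,P2=11]: 0000  = hex 0
Output column (row 0 .. row 15) = 1011000110100000
Output column grouped in 4s = 1011 0001 1010 0000 = 0xB1A0
Convert to decimal digit by digit (value = value*16 + digit):
  B -> 11
  11*16 + 1 = 177
  177*16 + 10 (A) = 2842
  2842*16 + 0 = 45472
Decimal = 45472

45472


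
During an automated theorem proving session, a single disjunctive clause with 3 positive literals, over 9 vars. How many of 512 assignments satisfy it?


Step 1: Total=2^9=512
Step 2: Unsat when all 3 false: 2^6=64
Step 3: Sat=512-64=448

448


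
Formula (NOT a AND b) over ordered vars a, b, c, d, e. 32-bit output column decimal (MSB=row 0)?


Formula: (NOT a AND b) over a, b, c, d, e (32 rows)
Evaluate each row (bits = a,b,c,d,e, MSB first):
  row 0 [00000]: (NOT 0 AND 0) -> 0
  row 1 [00001]: (NOT 0 AND 0) -> 0
  row 2 [00010]: (NOT 0 AND 0) -> 0
  row 3 [00011]: (NOT 0 AND 0) -> 0
  row 4 [00100]: (NOT 0 AND 0) -> 0
  row 5 [00101]: (NOT 0 AND 0) -> 0
  row 6 [00110]: (NOT 0 AND 0) -> 0
  row 7 [00111]: (NOT 0 AND 0) -> 0
  row 8 [01000]: (NOT 0 AND 1) -> 1
  row 9 [01001]: (NOT 0 AND 1) -> 1
  row 10 [01010]: (NOT 0 AND 1) -> 1
  row 11 [01011]: (NOT 0 AND 1) -> 1
  row 12 [01100]: (NOT 0 AND 1) -> 1
  row 13 [01101]: (NOT 0 AND 1) -> 1
  row 14 [01110]: (NOT 0 AND 1) -> 1
  row 15 [01111]: (NOT 0 AND 1) -> 1
  row 16 [10000]: (NOT 1 AND 0) -> 0
  row 17 [10001]: (NOT 1 AND 0) -> 0
  row 18 [10010]: (NOT 1 AND 0) -> 0
  row 19 [10011]: (NOT 1 AND 0) -> 0
  row 20 [10100]: (NOT 1 AND 0) -> 0
  row 21 [10101]: (NOT 1 AND 0) -> 0
  row 22 [10110]: (NOT 1 AND 0) -> 0
  row 23 [10111]: (NOT 1 AND 0) -> 0
  row 24 [11000]: (NOT 1 AND 1) -> 0
  row 25 [11001]: (NOT 1 AND 1) -> 0
  row 26 [11010]: (NOT 1 AND 1) -> 0
  row 27 [11011]: (NOT 1 AND 1) -> 0
  row 28 [11100]: (NOT 1 AND 1) -> 0
  row 29 [11101]: (NOT 1 AND 1) -> 0
  row 30 [11110]: (NOT 1 AND 1) -> 0
  row 31 [11111]: (NOT 1 AND 1) -> 0
Full result column, 4 rows per line (a,b,c fixed per line; d,e runs 00..11 left to right):
  rows 0-3 [a,b,c=000]: 0000  = hex 0
  rows 4-7 [a,b,c=001]: 0000  = hex 0
  rows 8-11 [a,b,c=010]: 1111  = hex F
  rows 12-15 [a,b,c=011]: 1111  = hex F
  rows 16-19 [a,b,c=100]: 0000  = hex 0
  rows 20-23 [a,b,c=101]: 0000  = hex 0
  rows 24-27 [a,b,c=110]: 0000  = hex 0
  rows 28-31 [a,b,c=111]: 0000  = hex 0
Output column (row 0 .. row 31) = 00000000111111110000000000000000
Output column grouped in 4s = 0000 0000 1111 1111 0000 0000 0000 0000 = 0x00FF0000
Convert to decimal digit by digit (value = value*16 + digit):
  0 -> 0
  0*16 + 0 = 0
  0*16 + 15 (F) = 15
  15*16 + 15 (F) = 255
  255*16 + 0 = 4080
  4080*16 + 0 = 65280
  65280*16 + 0 = 1044480
  1044480*16 + 0 = 16711680
Decimal = 16711680

16711680


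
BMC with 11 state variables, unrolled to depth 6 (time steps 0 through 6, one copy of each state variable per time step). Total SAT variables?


BMC unrolls to depth k, creating one copy of each state var for steps 0..k.
Step count = 6 + 1 = 7 (steps 0 through 6)
Vars per step = 11
Total = 11 * 7 = 77

77


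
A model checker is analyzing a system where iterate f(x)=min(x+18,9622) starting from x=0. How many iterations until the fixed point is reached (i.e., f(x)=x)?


Step 1: x=0, cap=9622, increment=18
Step 2: x grows by 18 each step until capped at 9622; fixed point is x=9622
Step 3: iterations = ceil(9622/18) = 535

535


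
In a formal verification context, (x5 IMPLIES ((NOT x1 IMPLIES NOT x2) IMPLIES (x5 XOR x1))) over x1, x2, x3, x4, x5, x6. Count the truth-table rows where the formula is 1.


Formula: (x5 IMPLIES ((NOT x1 IMPLIES NOT x2) IMPLIES (x5 XOR x1))) over 6 vars (64 rows)
Evaluate each row (x1, x2, x3, x4, x5, x6 as bits, MSB first):
  row 0 [000000]: (0 IMPLIES ((NOT 0 IMPLIES NOT 0) IMPLIES (0 XOR 0))) -> 1
  row 1 [000001]: (0 IMPLIES ((NOT 0 IMPLIES NOT 0) IMPLIES (0 XOR 0))) -> 1
  row 2 [000010]: (1 IMPLIES ((NOT 0 IMPLIES NOT 0) IMPLIES (1 XOR 0))) -> 1
  row 3 [000011]: (1 IMPLIES ((NOT 0 IMPLIES NOT 0) IMPLIES (1 XOR 0))) -> 1
  row 4 [000100]: (0 IMPLIES ((NOT 0 IMPLIES NOT 0) IMPLIES (0 XOR 0))) -> 1
  (every remaining row is evaluated the same way; all 64 results are listed next)
Full result column, 8 rows per line (x1,x2,x3 fixed per line; x4,x5,x6 runs 000..111 left to right):
  rows 0-7 [x1,x2,x3=000]: 11111111  (ones: 8)
  rows 8-15 [x1,x2,x3=001]: 11111111  (ones: 8)
  rows 16-23 [x1,x2,x3=010]: 11111111  (ones: 8)
  rows 24-31 [x1,x2,x3=011]: 11111111  (ones: 8)
  rows 32-39 [x1,x2,x3=100]: 11001100  (ones: 4)
  rows 40-47 [x1,x2,x3=101]: 11001100  (ones: 4)
  rows 48-55 [x1,x2,x3=110]: 11001100  (ones: 4)
  rows 56-63 [x1,x2,x3=111]: 11001100  (ones: 4)
Count of 1-rows = 8+8+8+8+4+4+4+4 = 48

48


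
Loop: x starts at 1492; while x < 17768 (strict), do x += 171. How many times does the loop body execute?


Step 1: x goes from 1492 toward 17768 by 171; the body runs while x<17768, so iterations = ceil((bound-start)/step)
Step 2: Distance=16276
Step 3: ceil(16276/171)=96

96


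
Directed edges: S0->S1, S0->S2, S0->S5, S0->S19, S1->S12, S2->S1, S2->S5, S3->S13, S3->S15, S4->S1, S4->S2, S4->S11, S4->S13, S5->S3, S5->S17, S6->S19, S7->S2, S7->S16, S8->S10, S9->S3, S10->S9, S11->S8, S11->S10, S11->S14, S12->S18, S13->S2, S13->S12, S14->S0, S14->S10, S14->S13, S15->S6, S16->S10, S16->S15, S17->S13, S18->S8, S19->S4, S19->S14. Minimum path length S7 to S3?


BFS layer-by-layer from S7:
  dist 0: {S7}
  dist 1: {S2, S16}
  dist 2: {S1, S5, S10, S15}
  dist 3: {S3, S6, S9, S12, S17}
  -> S3 reached at distance 3
Shortest path length = 3

3


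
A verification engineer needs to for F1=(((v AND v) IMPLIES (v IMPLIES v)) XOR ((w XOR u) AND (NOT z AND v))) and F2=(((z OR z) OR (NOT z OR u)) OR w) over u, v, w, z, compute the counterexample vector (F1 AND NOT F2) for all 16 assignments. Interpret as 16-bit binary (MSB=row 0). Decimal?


F1 = (((v AND v) IMPLIES (v IMPLIES v)) XOR ((w XOR u) AND (NOT z AND v)))
F2 = (((z OR z) OR (NOT z OR u)) OR w)
Counterexample to F1=>F2 is where F1=1 and F2=0.
Evaluate each row (bits = u,v,w,z, MSB first):
  row 0 [0000]: F1=1 F2=1 -> F1&~F2 -> 0
  row 1 [0001]: F1=1 F2=1 -> F1&~F2 -> 0
  row 2 [0010]: F1=1 F2=1 -> F1&~F2 -> 0
  row 3 [0011]: F1=1 F2=1 -> F1&~F2 -> 0
  row 4 [0100]: F1=1 F2=1 -> F1&~F2 -> 0
  row 5 [0101]: F1=1 F2=1 -> F1&~F2 -> 0
  row 6 [0110]: F1=0 F2=1 -> F1&~F2 -> 0
  row 7 [0111]: F1=1 F2=1 -> F1&~F2 -> 0
  row 8 [1000]: F1=1 F2=1 -> F1&~F2 -> 0
  row 9 [1001]: F1=1 F2=1 -> F1&~F2 -> 0
  row 10 [1010]: F1=1 F2=1 -> F1&~F2 -> 0
  row 11 [1011]: F1=1 F2=1 -> F1&~F2 -> 0
  row 12 [1100]: F1=0 F2=1 -> F1&~F2 -> 0
  row 13 [1101]: F1=1 F2=1 -> F1&~F2 -> 0
  row 14 [1110]: F1=1 F2=1 -> F1&~F2 -> 0
  row 15 [1111]: F1=1 F2=1 -> F1&~F2 -> 0
Full result column, 4 rows per line (u,v fixed per line; w,z runs 00..11 left to right):
  rows 0-3 [u,v=00]: 0000  = hex 0
  rows 4-7 [u,v=01]: 0000  = hex 0
  rows 8-11 [u,v=10]: 0000  = hex 0
  rows 12-15 [u,v=11]: 0000  = hex 0
Counterexample vector (row 0 .. row 15) = 0000000000000000
Output column grouped in 4s = 0000 0000 0000 0000 = 0x0000
Convert to decimal digit by digit (value = value*16 + digit):
  0 -> 0
  0*16 + 0 = 0
  0*16 + 0 = 0
  0*16 + 0 = 0
Decimal = 0

0


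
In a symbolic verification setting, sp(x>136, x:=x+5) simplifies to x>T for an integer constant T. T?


Formula: sp(P, x:=E) = exists old_x. (x = E[old_x/x]) AND P[old_x/x] (old_x is the value of x before the assignment; eliminate old_x by solving x = E[old_x/x] for old_x)
Step 1: Precondition P: x>136, i.e. old_x > 136
Step 2: Assignment gives x = old_x + 5, so old_x = x - 5
Step 3: Substitute into P: x - 5 > 136
Step 4: Simplify: x > 136+5 = 141

141


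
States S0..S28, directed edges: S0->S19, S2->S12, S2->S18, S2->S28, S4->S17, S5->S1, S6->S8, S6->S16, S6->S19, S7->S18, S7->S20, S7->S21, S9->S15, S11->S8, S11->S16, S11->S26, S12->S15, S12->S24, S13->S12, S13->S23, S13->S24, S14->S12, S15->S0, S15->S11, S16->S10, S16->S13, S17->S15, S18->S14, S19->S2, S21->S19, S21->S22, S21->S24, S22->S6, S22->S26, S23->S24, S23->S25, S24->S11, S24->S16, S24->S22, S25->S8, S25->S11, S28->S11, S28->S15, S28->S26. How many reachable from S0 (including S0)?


BFS from S0:
  layer 0: {S0}
  layer 1: {S19}
  layer 2: {S2}
  layer 3: {S12, S18, S28}
  layer 4: {S11, S14, S15, S24, S26}
  layer 5: {S8, S16, S22}
  layer 6: {S6, S10, S13}
  layer 7: {S23}
  layer 8: {S25}
Reachable set: {S0, S2, S6, S8, S10, S11, S12, S13, S14, S15, S16, S18, S19, S22, S23, S24, S25, S26, S28}
Count = 19

19


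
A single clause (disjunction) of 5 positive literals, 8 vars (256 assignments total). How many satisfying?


Step 1: Total=2^8=256
Step 2: Unsat when all 5 false: 2^3=8
Step 3: Sat=256-8=248

248


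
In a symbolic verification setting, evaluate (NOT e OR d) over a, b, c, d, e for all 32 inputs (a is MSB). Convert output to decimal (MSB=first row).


Formula: (NOT e OR d) over a, b, c, d, e (32 rows)
Evaluate each row (bits = a,b,c,d,e, MSB first):
  row 0 [00000]: (NOT 0 OR 0) -> 1
  row 1 [00001]: (NOT 1 OR 0) -> 0
  row 2 [00010]: (NOT 0 OR 1) -> 1
  row 3 [00011]: (NOT 1 OR 1) -> 1
  row 4 [00100]: (NOT 0 OR 0) -> 1
  row 5 [00101]: (NOT 1 OR 0) -> 0
  row 6 [00110]: (NOT 0 OR 1) -> 1
  row 7 [00111]: (NOT 1 OR 1) -> 1
  row 8 [01000]: (NOT 0 OR 0) -> 1
  row 9 [01001]: (NOT 1 OR 0) -> 0
  row 10 [01010]: (NOT 0 OR 1) -> 1
  row 11 [01011]: (NOT 1 OR 1) -> 1
  row 12 [01100]: (NOT 0 OR 0) -> 1
  row 13 [01101]: (NOT 1 OR 0) -> 0
  row 14 [01110]: (NOT 0 OR 1) -> 1
  row 15 [01111]: (NOT 1 OR 1) -> 1
  row 16 [10000]: (NOT 0 OR 0) -> 1
  row 17 [10001]: (NOT 1 OR 0) -> 0
  row 18 [10010]: (NOT 0 OR 1) -> 1
  row 19 [10011]: (NOT 1 OR 1) -> 1
  row 20 [10100]: (NOT 0 OR 0) -> 1
  row 21 [10101]: (NOT 1 OR 0) -> 0
  row 22 [10110]: (NOT 0 OR 1) -> 1
  row 23 [10111]: (NOT 1 OR 1) -> 1
  row 24 [11000]: (NOT 0 OR 0) -> 1
  row 25 [11001]: (NOT 1 OR 0) -> 0
  row 26 [11010]: (NOT 0 OR 1) -> 1
  row 27 [11011]: (NOT 1 OR 1) -> 1
  row 28 [11100]: (NOT 0 OR 0) -> 1
  row 29 [11101]: (NOT 1 OR 0) -> 0
  row 30 [11110]: (NOT 0 OR 1) -> 1
  row 31 [11111]: (NOT 1 OR 1) -> 1
Full result column, 4 rows per line (a,b,c fixed per line; d,e runs 00..11 left to right):
  rows 0-3 [a,b,c=000]: 1011  = hex B
  rows 4-7 [a,b,c=001]: 1011  = hex B
  rows 8-11 [a,b,c=010]: 1011  = hex B
  rows 12-15 [a,b,c=011]: 1011  = hex B
  rows 16-19 [a,b,c=100]: 1011  = hex B
  rows 20-23 [a,b,c=101]: 1011  = hex B
  rows 24-27 [a,b,c=110]: 1011  = hex B
  rows 28-31 [a,b,c=111]: 1011  = hex B
Output column (row 0 .. row 31) = 10111011101110111011101110111011
Output column grouped in 4s = 1011 1011 1011 1011 1011 1011 1011 1011 = 0xBBBBBBBB
Convert to decimal digit by digit (value = value*16 + digit):
  B -> 11
  11*16 + 11 (B) = 187
  187*16 + 11 (B) = 3003
  3003*16 + 11 (B) = 48059
  48059*16 + 11 (B) = 768955
  768955*16 + 11 (B) = 12303291
  12303291*16 + 11 (B) = 196852667
  196852667*16 + 11 (B) = 3149642683
Decimal = 3149642683

3149642683


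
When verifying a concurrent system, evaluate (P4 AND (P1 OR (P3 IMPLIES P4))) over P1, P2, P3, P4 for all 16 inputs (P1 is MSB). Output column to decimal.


Formula: (P4 AND (P1 OR (P3 IMPLIES P4))) over P1, P2, P3, P4 (16 rows)
Evaluate each row (bits = P1,P2,P3,P4, MSB first):
  row 0 [0000]: (0 AND (0 OR (0 IMPLIES 0))) -> 0
  row 1 [0001]: (1 AND (0 OR (0 IMPLIES 1))) -> 1
  row 2 [0010]: (0 AND (0 OR (1 IMPLIES 0))) -> 0
  row 3 [0011]: (1 AND (0 OR (1 IMPLIES 1))) -> 1
  row 4 [0100]: (0 AND (0 OR (0 IMPLIES 0))) -> 0
  row 5 [0101]: (1 AND (0 OR (0 IMPLIES 1))) -> 1
  row 6 [0110]: (0 AND (0 OR (1 IMPLIES 0))) -> 0
  row 7 [0111]: (1 AND (0 OR (1 IMPLIES 1))) -> 1
  row 8 [1000]: (0 AND (1 OR (0 IMPLIES 0))) -> 0
  row 9 [1001]: (1 AND (1 OR (0 IMPLIES 1))) -> 1
  row 10 [1010]: (0 AND (1 OR (1 IMPLIES 0))) -> 0
  row 11 [1011]: (1 AND (1 OR (1 IMPLIES 1))) -> 1
  row 12 [1100]: (0 AND (1 OR (0 IMPLIES 0))) -> 0
  row 13 [1101]: (1 AND (1 OR (0 IMPLIES 1))) -> 1
  row 14 [1110]: (0 AND (1 OR (1 IMPLIES 0))) -> 0
  row 15 [1111]: (1 AND (1 OR (1 IMPLIES 1))) -> 1
Full result column, 4 rows per line (P1,P2 fixed per line; P3,P4 runs 00..11 left to right):
  rows 0-3 [P1,P2=00]: 0101  = hex 5
  rows 4-7 [P1,P2=01]: 0101  = hex 5
  rows 8-11 [P1,P2=10]: 0101  = hex 5
  rows 12-15 [P1,P2=11]: 0101  = hex 5
Output column (row 0 .. row 15) = 0101010101010101
Output column grouped in 4s = 0101 0101 0101 0101 = 0x5555
Convert to decimal digit by digit (value = value*16 + digit):
  5 -> 5
  5*16 + 5 = 85
  85*16 + 5 = 1365
  1365*16 + 5 = 21845
Decimal = 21845

21845


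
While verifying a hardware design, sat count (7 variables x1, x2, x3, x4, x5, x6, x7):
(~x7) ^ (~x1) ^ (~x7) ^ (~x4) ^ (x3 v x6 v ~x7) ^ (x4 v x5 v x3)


CNF with 6 clauses over 7 vars (128 assignments).
An assignment satisfies CNF iff every clause has >=1 true literal.
Check each row (bits = x1,x2,x3,x4,x5,x6,x7; clause T/F shown):
  row 0 [0000000]: clauses=TTTTTF -> 0
  row 1 [0000001]: clauses=FTFTFF -> 0
  row 2 [0000010]: clauses=TTTTTF -> 0
  row 3 [0000011]: clauses=FTFTTF -> 0
  row 4 [0000100]: clauses=TTTTTT -> 1
  (every remaining row is evaluated the same way; all 128 results are listed next)
Full result column, 8 rows per line (x1,x2,x3,x4 fixed per line; x5,x6,x7 runs 000..111 left to right):
  rows 0-7 [x1,x2,x3,x4=0000]: 00001010  (ones: 2)
  rows 8-15 [x1,x2,x3,x4=0001]: 00000000  (ones: 0)
  rows 16-23 [x1,x2,x3,x4=0010]: 10101010  (ones: 4)
  rows 24-31 [x1,x2,x3,x4=0011]: 00000000  (ones: 0)
  rows 32-39 [x1,x2,x3,x4=0100]: 00001010  (ones: 2)
  rows 40-47 [x1,x2,x3,x4=0101]: 00000000  (ones: 0)
  rows 48-55 [x1,x2,x3,x4=0110]: 10101010  (ones: 4)
  rows 56-63 [x1,x2,x3,x4=0111]: 00000000  (ones: 0)
  rows 64-71 [x1,x2,x3,x4=1000]: 00000000  (ones: 0)
  rows 72-79 [x1,x2,x3,x4=1001]: 00000000  (ones: 0)
  rows 80-87 [x1,x2,x3,x4=1010]: 00000000  (ones: 0)
  rows 88-95 [x1,x2,x3,x4=1011]: 00000000  (ones: 0)
  rows 96-103 [x1,x2,x3,x4=1100]: 00000000  (ones: 0)
  rows 104-111 [x1,x2,x3,x4=1101]: 00000000  (ones: 0)
  rows 112-119 [x1,x2,x3,x4=1110]: 00000000  (ones: 0)
  rows 120-127 [x1,x2,x3,x4=1111]: 00000000  (ones: 0)
Satisfying assignments = 2+0+4+0+2+0+4+0+0+0+0+0+0+0+0+0 = 12

12


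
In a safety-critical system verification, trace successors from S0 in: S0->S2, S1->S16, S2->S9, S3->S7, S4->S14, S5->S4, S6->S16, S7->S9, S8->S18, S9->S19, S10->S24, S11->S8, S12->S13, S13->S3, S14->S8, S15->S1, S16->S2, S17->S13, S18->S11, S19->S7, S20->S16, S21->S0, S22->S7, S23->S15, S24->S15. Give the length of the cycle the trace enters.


Trace from S0 until a state repeats:
  S0 -> S2 -> S9 -> S19 -> S7 -> S9
S9 first seen at step 2, revisited at step 5.
Cycle length = 5 - 2 = 3

3


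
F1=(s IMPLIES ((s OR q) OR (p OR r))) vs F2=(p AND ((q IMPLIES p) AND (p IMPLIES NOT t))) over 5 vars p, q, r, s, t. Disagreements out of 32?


F1 = (s IMPLIES ((s OR q) OR (p OR r)))
F2 = (p AND ((q IMPLIES p) AND (p IMPLIES NOT t)))
Evaluate both on each of 32 rows (bits = p,q,r,s,t):
  row 0 [00000]: F1=1 F2=0 (differ) -> 1
  row 1 [00001]: F1=1 F2=0 (differ) -> 1
  row 2 [00010]: F1=1 F2=0 (differ) -> 1
  row 3 [00011]: F1=1 F2=0 (differ) -> 1
  row 4 [00100]: F1=1 F2=0 (differ) -> 1
  row 5 [00101]: F1=1 F2=0 (differ) -> 1
  row 6 [00110]: F1=1 F2=0 (differ) -> 1
  row 7 [00111]: F1=1 F2=0 (differ) -> 1
  row 8 [01000]: F1=1 F2=0 (differ) -> 1
  row 9 [01001]: F1=1 F2=0 (differ) -> 1
  row 10 [01010]: F1=1 F2=0 (differ) -> 1
  row 11 [01011]: F1=1 F2=0 (differ) -> 1
  row 12 [01100]: F1=1 F2=0 (differ) -> 1
  row 13 [01101]: F1=1 F2=0 (differ) -> 1
  row 14 [01110]: F1=1 F2=0 (differ) -> 1
  row 15 [01111]: F1=1 F2=0 (differ) -> 1
  row 16 [10000]: F1=1 F2=1 -> 0
  row 17 [10001]: F1=1 F2=0 (differ) -> 1
  row 18 [10010]: F1=1 F2=1 -> 0
  row 19 [10011]: F1=1 F2=0 (differ) -> 1
  row 20 [10100]: F1=1 F2=1 -> 0
  row 21 [10101]: F1=1 F2=0 (differ) -> 1
  row 22 [10110]: F1=1 F2=1 -> 0
  row 23 [10111]: F1=1 F2=0 (differ) -> 1
  row 24 [11000]: F1=1 F2=1 -> 0
  row 25 [11001]: F1=1 F2=0 (differ) -> 1
  row 26 [11010]: F1=1 F2=1 -> 0
  row 27 [11011]: F1=1 F2=0 (differ) -> 1
  row 28 [11100]: F1=1 F2=1 -> 0
  row 29 [11101]: F1=1 F2=0 (differ) -> 1
  row 30 [11110]: F1=1 F2=1 -> 0
  row 31 [11111]: F1=1 F2=0 (differ) -> 1
Full result column, 8 rows per line (p,q fixed per line; r,s,t runs 000..111 left to right):
  rows 0-7 [p,q=00]: 11111111  (ones: 8)
  rows 8-15 [p,q=01]: 11111111  (ones: 8)
  rows 16-23 [p,q=10]: 01010101  (ones: 4)
  rows 24-31 [p,q=11]: 01010101  (ones: 4)
Disagreements = 8+8+4+4 = 24

24


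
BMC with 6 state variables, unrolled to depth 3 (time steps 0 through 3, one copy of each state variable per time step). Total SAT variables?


BMC unrolls to depth k, creating one copy of each state var for steps 0..k.
Step count = 3 + 1 = 4 (steps 0 through 3)
Vars per step = 6
Total = 6 * 4 = 24

24


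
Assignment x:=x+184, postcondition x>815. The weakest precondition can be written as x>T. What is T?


Formula: wp(x:=E, P) = P[E/x] (substitute E for x in postcondition)
Step 1: Postcondition: x>815
Step 2: Substitute x+184 for x: x+184>815
Step 3: Solve for x: x > 815-184 = 631

631


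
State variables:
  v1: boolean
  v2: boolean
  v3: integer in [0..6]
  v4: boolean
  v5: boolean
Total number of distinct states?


State space = product of domain sizes of all variables.
Domain sizes:
  v1 (boolean): 2
  v2 (boolean): 2
  v3 (integer in [0..6]): 7
  v4 (boolean): 2
  v5 (boolean): 2
Product = 2 * 2 * 7 * 2 * 2 = 112

112


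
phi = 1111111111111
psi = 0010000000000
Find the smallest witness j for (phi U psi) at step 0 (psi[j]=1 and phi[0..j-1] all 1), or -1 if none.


(phi U psi) at 0: need smallest j with psi[j]=1 and phi[i]=1 for all i in [0,j).
Scan from step 0:
  step 0: phi=1, psi=0 -> continue
  step 1: phi=1, psi=0 -> continue
  step 2: psi=1 and phi held for [0,2) -> witness found
Witness step = 2

2


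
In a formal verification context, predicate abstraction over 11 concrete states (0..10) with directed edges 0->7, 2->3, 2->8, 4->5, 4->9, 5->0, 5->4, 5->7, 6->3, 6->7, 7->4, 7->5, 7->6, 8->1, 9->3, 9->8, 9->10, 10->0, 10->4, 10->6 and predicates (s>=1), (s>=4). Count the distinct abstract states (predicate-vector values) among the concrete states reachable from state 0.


BFS from 0:
Concrete reachable: {0, 1, 3, 4, 5, 6, 7, 8, 9, 10}
Abstract via predicates (s>=1), (s>=4):
  (0,0) <- {0}
  (1,0) <- {1, 3}
  (1,1) <- {4, 5, 6, 7, 8, 9, 10}
Distinct abstract states = 3

3


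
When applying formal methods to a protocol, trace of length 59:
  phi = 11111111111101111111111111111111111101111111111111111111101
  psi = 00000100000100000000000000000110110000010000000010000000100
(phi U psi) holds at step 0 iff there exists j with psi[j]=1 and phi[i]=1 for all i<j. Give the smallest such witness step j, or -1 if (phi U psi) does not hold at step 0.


(phi U psi) at 0: need smallest j with psi[j]=1 and phi[i]=1 for all i in [0,j).
Scan from step 0:
  step 0: phi=1, psi=0 -> continue
  step 1: phi=1, psi=0 -> continue
  step 2: phi=1, psi=0 -> continue
  step 3: phi=1, psi=0 -> continue
  step 5: psi=1 and phi held for [0,5) -> witness found
Witness step = 5

5


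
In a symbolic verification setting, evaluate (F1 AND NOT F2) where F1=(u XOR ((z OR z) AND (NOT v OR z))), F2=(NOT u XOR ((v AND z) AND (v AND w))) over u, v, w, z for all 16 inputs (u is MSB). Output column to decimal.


F1 = (u XOR ((z OR z) AND (NOT v OR z)))
F2 = (NOT u XOR ((v AND z) AND (v AND w)))
Counterexample to F1=>F2 is where F1=1 and F2=0.
Evaluate each row (bits = u,v,w,z, MSB first):
  row 0 [0000]: F1=0 F2=1 -> F1&~F2 -> 0
  row 1 [0001]: F1=1 F2=1 -> F1&~F2 -> 0
  row 2 [0010]: F1=0 F2=1 -> F1&~F2 -> 0
  row 3 [0011]: F1=1 F2=1 -> F1&~F2 -> 0
  row 4 [0100]: F1=0 F2=1 -> F1&~F2 -> 0
  row 5 [0101]: F1=1 F2=1 -> F1&~F2 -> 0
  row 6 [0110]: F1=0 F2=1 -> F1&~F2 -> 0
  row 7 [0111]: F1=1 F2=0 -> F1&~F2 -> 1
  row 8 [1000]: F1=1 F2=0 -> F1&~F2 -> 1
  row 9 [1001]: F1=0 F2=0 -> F1&~F2 -> 0
  row 10 [1010]: F1=1 F2=0 -> F1&~F2 -> 1
  row 11 [1011]: F1=0 F2=0 -> F1&~F2 -> 0
  row 12 [1100]: F1=1 F2=0 -> F1&~F2 -> 1
  row 13 [1101]: F1=0 F2=0 -> F1&~F2 -> 0
  row 14 [1110]: F1=1 F2=0 -> F1&~F2 -> 1
  row 15 [1111]: F1=0 F2=1 -> F1&~F2 -> 0
Full result column, 4 rows per line (u,v fixed per line; w,z runs 00..11 left to right):
  rows 0-3 [u,v=00]: 0000  = hex 0
  rows 4-7 [u,v=01]: 0001  = hex 1
  rows 8-11 [u,v=10]: 1010  = hex A
  rows 12-15 [u,v=11]: 1010  = hex A
Counterexample vector (row 0 .. row 15) = 0000000110101010
Output column grouped in 4s = 0000 0001 1010 1010 = 0x01AA
Convert to decimal digit by digit (value = value*16 + digit):
  0 -> 0
  0*16 + 1 = 1
  1*16 + 10 (A) = 26
  26*16 + 10 (A) = 426
Decimal = 426

426


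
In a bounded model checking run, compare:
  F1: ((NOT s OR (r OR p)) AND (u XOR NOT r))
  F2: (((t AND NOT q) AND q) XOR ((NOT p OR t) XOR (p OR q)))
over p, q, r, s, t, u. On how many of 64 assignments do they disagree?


F1 = ((NOT s OR (r OR p)) AND (u XOR NOT r))
F2 = (((t AND NOT q) AND q) XOR ((NOT p OR t) XOR (p OR q)))
Evaluate both on each of 64 rows (bits = p,q,r,s,t,u):
  row 0 [000000]: F1=1 F2=1 -> 0
  row 1 [000001]: F1=0 F2=1 (differ) -> 1
  row 2 [000010]: F1=1 F2=1 -> 0
  row 3 [000011]: F1=0 F2=1 (differ) -> 1
  row 4 [000100]: F1=0 F2=1 (differ) -> 1
  (every remaining row is evaluated the same way; all 64 results are listed next)
Full result column, 8 rows per line (p,q,r fixed per line; s,t,u runs 000..111 left to right):
  rows 0-7 [p,q,r=000]: 01011111  (ones: 6)
  rows 8-15 [p,q,r=001]: 10101010  (ones: 4)
  rows 16-23 [p,q,r=010]: 10100000  (ones: 2)
  rows 24-31 [p,q,r=011]: 01010101  (ones: 4)
  rows 32-39 [p,q,r=100]: 01100110  (ones: 4)
  rows 40-47 [p,q,r=101]: 10011001  (ones: 4)
  rows 48-55 [p,q,r=110]: 01100110  (ones: 4)
  rows 56-63 [p,q,r=111]: 10011001  (ones: 4)
Disagreements = 6+4+2+4+4+4+4+4 = 32

32


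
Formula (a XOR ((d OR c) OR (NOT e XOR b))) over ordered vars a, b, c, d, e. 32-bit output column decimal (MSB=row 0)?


Formula: (a XOR ((d OR c) OR (NOT e XOR b))) over a, b, c, d, e (32 rows)
Evaluate each row (bits = a,b,c,d,e, MSB first):
  row 0 [00000]: (0 XOR ((0 OR 0) OR (NOT 0 XOR 0))) -> 1
  row 1 [00001]: (0 XOR ((0 OR 0) OR (NOT 1 XOR 0))) -> 0
  row 2 [00010]: (0 XOR ((1 OR 0) OR (NOT 0 XOR 0))) -> 1
  row 3 [00011]: (0 XOR ((1 OR 0) OR (NOT 1 XOR 0))) -> 1
  row 4 [00100]: (0 XOR ((0 OR 1) OR (NOT 0 XOR 0))) -> 1
  row 5 [00101]: (0 XOR ((0 OR 1) OR (NOT 1 XOR 0))) -> 1
  row 6 [00110]: (0 XOR ((1 OR 1) OR (NOT 0 XOR 0))) -> 1
  row 7 [00111]: (0 XOR ((1 OR 1) OR (NOT 1 XOR 0))) -> 1
  row 8 [01000]: (0 XOR ((0 OR 0) OR (NOT 0 XOR 1))) -> 0
  row 9 [01001]: (0 XOR ((0 OR 0) OR (NOT 1 XOR 1))) -> 1
  row 10 [01010]: (0 XOR ((1 OR 0) OR (NOT 0 XOR 1))) -> 1
  row 11 [01011]: (0 XOR ((1 OR 0) OR (NOT 1 XOR 1))) -> 1
  row 12 [01100]: (0 XOR ((0 OR 1) OR (NOT 0 XOR 1))) -> 1
  row 13 [01101]: (0 XOR ((0 OR 1) OR (NOT 1 XOR 1))) -> 1
  row 14 [01110]: (0 XOR ((1 OR 1) OR (NOT 0 XOR 1))) -> 1
  row 15 [01111]: (0 XOR ((1 OR 1) OR (NOT 1 XOR 1))) -> 1
  row 16 [10000]: (1 XOR ((0 OR 0) OR (NOT 0 XOR 0))) -> 0
  row 17 [10001]: (1 XOR ((0 OR 0) OR (NOT 1 XOR 0))) -> 1
  row 18 [10010]: (1 XOR ((1 OR 0) OR (NOT 0 XOR 0))) -> 0
  row 19 [10011]: (1 XOR ((1 OR 0) OR (NOT 1 XOR 0))) -> 0
  row 20 [10100]: (1 XOR ((0 OR 1) OR (NOT 0 XOR 0))) -> 0
  row 21 [10101]: (1 XOR ((0 OR 1) OR (NOT 1 XOR 0))) -> 0
  row 22 [10110]: (1 XOR ((1 OR 1) OR (NOT 0 XOR 0))) -> 0
  row 23 [10111]: (1 XOR ((1 OR 1) OR (NOT 1 XOR 0))) -> 0
  row 24 [11000]: (1 XOR ((0 OR 0) OR (NOT 0 XOR 1))) -> 1
  row 25 [11001]: (1 XOR ((0 OR 0) OR (NOT 1 XOR 1))) -> 0
  row 26 [11010]: (1 XOR ((1 OR 0) OR (NOT 0 XOR 1))) -> 0
  row 27 [11011]: (1 XOR ((1 OR 0) OR (NOT 1 XOR 1))) -> 0
  row 28 [11100]: (1 XOR ((0 OR 1) OR (NOT 0 XOR 1))) -> 0
  row 29 [11101]: (1 XOR ((0 OR 1) OR (NOT 1 XOR 1))) -> 0
  row 30 [11110]: (1 XOR ((1 OR 1) OR (NOT 0 XOR 1))) -> 0
  row 31 [11111]: (1 XOR ((1 OR 1) OR (NOT 1 XOR 1))) -> 0
Full result column, 4 rows per line (a,b,c fixed per line; d,e runs 00..11 left to right):
  rows 0-3 [a,b,c=000]: 1011  = hex B
  rows 4-7 [a,b,c=001]: 1111  = hex F
  rows 8-11 [a,b,c=010]: 0111  = hex 7
  rows 12-15 [a,b,c=011]: 1111  = hex F
  rows 16-19 [a,b,c=100]: 0100  = hex 4
  rows 20-23 [a,b,c=101]: 0000  = hex 0
  rows 24-27 [a,b,c=110]: 1000  = hex 8
  rows 28-31 [a,b,c=111]: 0000  = hex 0
Output column (row 0 .. row 31) = 10111111011111110100000010000000
Output column grouped in 4s = 1011 1111 0111 1111 0100 0000 1000 0000 = 0xBF7F4080
Convert to decimal digit by digit (value = value*16 + digit):
  B -> 11
  11*16 + 15 (F) = 191
  191*16 + 7 = 3063
  3063*16 + 15 (F) = 49023
  49023*16 + 4 = 784372
  784372*16 + 0 = 12549952
  12549952*16 + 8 = 200799240
  200799240*16 + 0 = 3212787840
Decimal = 3212787840

3212787840


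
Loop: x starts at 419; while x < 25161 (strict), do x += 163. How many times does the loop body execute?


Step 1: x goes from 419 toward 25161 by 163; the body runs while x<25161, so iterations = ceil((bound-start)/step)
Step 2: Distance=24742
Step 3: ceil(24742/163)=152

152


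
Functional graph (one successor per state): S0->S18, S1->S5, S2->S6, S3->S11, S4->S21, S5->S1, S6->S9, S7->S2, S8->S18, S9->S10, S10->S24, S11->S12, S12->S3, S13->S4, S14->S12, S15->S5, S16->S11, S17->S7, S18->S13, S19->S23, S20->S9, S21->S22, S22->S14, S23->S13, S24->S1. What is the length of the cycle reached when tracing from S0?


Trace from S0 until a state repeats:
  S0 -> S18 -> S13 -> S4 -> S21 -> S22 -> S14 -> S12 -> S3 -> S11 -> S12
S12 first seen at step 7, revisited at step 10.
Cycle length = 10 - 7 = 3

3


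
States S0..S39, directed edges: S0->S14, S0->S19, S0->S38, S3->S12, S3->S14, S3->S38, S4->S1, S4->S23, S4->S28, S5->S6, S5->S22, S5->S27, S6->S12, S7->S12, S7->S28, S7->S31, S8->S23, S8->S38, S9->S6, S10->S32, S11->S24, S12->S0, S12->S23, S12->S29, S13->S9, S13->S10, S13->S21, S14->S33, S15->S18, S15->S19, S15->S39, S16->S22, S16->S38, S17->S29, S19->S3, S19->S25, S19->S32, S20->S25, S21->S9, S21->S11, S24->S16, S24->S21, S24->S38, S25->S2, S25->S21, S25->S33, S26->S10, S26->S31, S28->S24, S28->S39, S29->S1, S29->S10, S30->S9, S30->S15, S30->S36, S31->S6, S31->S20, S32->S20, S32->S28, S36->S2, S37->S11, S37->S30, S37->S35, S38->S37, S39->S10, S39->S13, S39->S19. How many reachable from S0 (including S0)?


BFS from S0:
  layer 0: {S0}
  layer 1: {S14, S19, S38}
  layer 2: {S3, S25, S32, S33, S37}
  layer 3: {S2, S11, S12, S20, S21, S28, S30, S35}
  layer 4: {S9, S15, S23, S24, S29, S36, S39}
  layer 5: {S1, S6, S10, S13, S16, S18}
  layer 6: {S22}
Reachable set: {S0, S1, S2, S3, S6, S9, S10, S11, S12, S13, S14, S15, S16, S18, S19, S20, S21, S22, S23, S24, S25, S28, S29, S30, S32, S33, S35, S36, S37, S38, S39}
Count = 31

31


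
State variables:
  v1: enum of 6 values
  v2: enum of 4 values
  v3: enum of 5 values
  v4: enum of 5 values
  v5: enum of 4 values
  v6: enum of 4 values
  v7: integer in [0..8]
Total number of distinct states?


State space = product of domain sizes of all variables.
Domain sizes:
  v1 (enum of 6 values): 6
  v2 (enum of 4 values): 4
  v3 (enum of 5 values): 5
  v4 (enum of 5 values): 5
  v5 (enum of 4 values): 4
  v6 (enum of 4 values): 4
  v7 (integer in [0..8]): 9
Product = 6 * 4 * 5 * 5 * 4 * 4 * 9 = 86400

86400


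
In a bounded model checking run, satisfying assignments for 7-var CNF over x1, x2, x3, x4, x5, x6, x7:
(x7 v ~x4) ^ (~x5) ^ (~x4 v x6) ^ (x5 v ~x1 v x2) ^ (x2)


CNF with 5 clauses over 7 vars (128 assignments).
An assignment satisfies CNF iff every clause has >=1 true literal.
Check each row (bits = x1,x2,x3,x4,x5,x6,x7; clause T/F shown):
  row 0 [0000000]: clauses=TTTTF -> 0
  row 1 [0000001]: clauses=TTTTF -> 0
  row 2 [0000010]: clauses=TTTTF -> 0
  row 3 [0000011]: clauses=TTTTF -> 0
  row 4 [0000100]: clauses=TFTTF -> 0
  (every remaining row is evaluated the same way; all 128 results are listed next)
Full result column, 8 rows per line (x1,x2,x3,x4 fixed per line; x5,x6,x7 runs 000..111 left to right):
  rows 0-7 [x1,x2,x3,x4=0000]: 00000000  (ones: 0)
  rows 8-15 [x1,x2,x3,x4=0001]: 00000000  (ones: 0)
  rows 16-23 [x1,x2,x3,x4=0010]: 00000000  (ones: 0)
  rows 24-31 [x1,x2,x3,x4=0011]: 00000000  (ones: 0)
  rows 32-39 [x1,x2,x3,x4=0100]: 11110000  (ones: 4)
  rows 40-47 [x1,x2,x3,x4=0101]: 00010000  (ones: 1)
  rows 48-55 [x1,x2,x3,x4=0110]: 11110000  (ones: 4)
  rows 56-63 [x1,x2,x3,x4=0111]: 00010000  (ones: 1)
  rows 64-71 [x1,x2,x3,x4=1000]: 00000000  (ones: 0)
  rows 72-79 [x1,x2,x3,x4=1001]: 00000000  (ones: 0)
  rows 80-87 [x1,x2,x3,x4=1010]: 00000000  (ones: 0)
  rows 88-95 [x1,x2,x3,x4=1011]: 00000000  (ones: 0)
  rows 96-103 [x1,x2,x3,x4=1100]: 11110000  (ones: 4)
  rows 104-111 [x1,x2,x3,x4=1101]: 00010000  (ones: 1)
  rows 112-119 [x1,x2,x3,x4=1110]: 11110000  (ones: 4)
  rows 120-127 [x1,x2,x3,x4=1111]: 00010000  (ones: 1)
Satisfying assignments = 0+0+0+0+4+1+4+1+0+0+0+0+4+1+4+1 = 20

20


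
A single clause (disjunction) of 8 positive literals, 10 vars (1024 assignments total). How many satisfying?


Step 1: Total=2^10=1024
Step 2: Unsat when all 8 false: 2^2=4
Step 3: Sat=1024-4=1020

1020


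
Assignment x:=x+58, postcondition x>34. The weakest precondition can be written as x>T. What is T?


Formula: wp(x:=E, P) = P[E/x] (substitute E for x in postcondition)
Step 1: Postcondition: x>34
Step 2: Substitute x+58 for x: x+58>34
Step 3: Solve for x: x > 34-58 = -24

-24


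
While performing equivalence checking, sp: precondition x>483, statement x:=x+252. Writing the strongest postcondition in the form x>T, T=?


Formula: sp(P, x:=E) = exists old_x. (x = E[old_x/x]) AND P[old_x/x] (old_x is the value of x before the assignment; eliminate old_x by solving x = E[old_x/x] for old_x)
Step 1: Precondition P: x>483, i.e. old_x > 483
Step 2: Assignment gives x = old_x + 252, so old_x = x - 252
Step 3: Substitute into P: x - 252 > 483
Step 4: Simplify: x > 483+252 = 735

735


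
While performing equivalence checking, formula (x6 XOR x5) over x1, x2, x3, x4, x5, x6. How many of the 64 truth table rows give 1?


Formula: (x6 XOR x5) over 6 vars (64 rows)
Evaluate each row (x1, x2, x3, x4, x5, x6 as bits, MSB first):
  row 0 [000000]: (0 XOR 0) -> 0
  row 1 [000001]: (1 XOR 0) -> 1
  row 2 [000010]: (0 XOR 1) -> 1
  row 3 [000011]: (1 XOR 1) -> 0
  row 4 [000100]: (0 XOR 0) -> 0
  (every remaining row is evaluated the same way; all 64 results are listed next)
Full result column, 8 rows per line (x1,x2,x3 fixed per line; x4,x5,x6 runs 000..111 left to right):
  rows 0-7 [x1,x2,x3=000]: 01100110  (ones: 4)
  rows 8-15 [x1,x2,x3=001]: 01100110  (ones: 4)
  rows 16-23 [x1,x2,x3=010]: 01100110  (ones: 4)
  rows 24-31 [x1,x2,x3=011]: 01100110  (ones: 4)
  rows 32-39 [x1,x2,x3=100]: 01100110  (ones: 4)
  rows 40-47 [x1,x2,x3=101]: 01100110  (ones: 4)
  rows 48-55 [x1,x2,x3=110]: 01100110  (ones: 4)
  rows 56-63 [x1,x2,x3=111]: 01100110  (ones: 4)
Count of 1-rows = 4+4+4+4+4+4+4+4 = 32

32


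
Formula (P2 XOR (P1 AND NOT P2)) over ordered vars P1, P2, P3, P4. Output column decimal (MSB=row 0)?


Formula: (P2 XOR (P1 AND NOT P2)) over P1, P2, P3, P4 (16 rows)
Evaluate each row (bits = P1,P2,P3,P4, MSB first):
  row 0 [0000]: (0 XOR (0 AND NOT 0)) -> 0
  row 1 [0001]: (0 XOR (0 AND NOT 0)) -> 0
  row 2 [0010]: (0 XOR (0 AND NOT 0)) -> 0
  row 3 [0011]: (0 XOR (0 AND NOT 0)) -> 0
  row 4 [0100]: (1 XOR (0 AND NOT 1)) -> 1
  row 5 [0101]: (1 XOR (0 AND NOT 1)) -> 1
  row 6 [0110]: (1 XOR (0 AND NOT 1)) -> 1
  row 7 [0111]: (1 XOR (0 AND NOT 1)) -> 1
  row 8 [1000]: (0 XOR (1 AND NOT 0)) -> 1
  row 9 [1001]: (0 XOR (1 AND NOT 0)) -> 1
  row 10 [1010]: (0 XOR (1 AND NOT 0)) -> 1
  row 11 [1011]: (0 XOR (1 AND NOT 0)) -> 1
  row 12 [1100]: (1 XOR (1 AND NOT 1)) -> 1
  row 13 [1101]: (1 XOR (1 AND NOT 1)) -> 1
  row 14 [1110]: (1 XOR (1 AND NOT 1)) -> 1
  row 15 [1111]: (1 XOR (1 AND NOT 1)) -> 1
Full result column, 4 rows per line (P1,P2 fixed per line; P3,P4 runs 00..11 left to right):
  rows 0-3 [P1,P2=00]: 0000  = hex 0
  rows 4-7 [P1,P2=01]: 1111  = hex F
  rows 8-11 [P1,P2=10]: 1111  = hex F
  rows 12-15 [P1,P2=11]: 1111  = hex F
Output column (row 0 .. row 15) = 0000111111111111
Output column grouped in 4s = 0000 1111 1111 1111 = 0x0FFF
Convert to decimal digit by digit (value = value*16 + digit):
  0 -> 0
  0*16 + 15 (F) = 15
  15*16 + 15 (F) = 255
  255*16 + 15 (F) = 4095
Decimal = 4095

4095


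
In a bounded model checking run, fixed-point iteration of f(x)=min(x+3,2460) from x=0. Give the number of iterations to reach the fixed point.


Step 1: x=0, cap=2460, increment=3
Step 2: x grows by 3 each step until capped at 2460; fixed point is x=2460
Step 3: iterations = ceil(2460/3) = 820

820


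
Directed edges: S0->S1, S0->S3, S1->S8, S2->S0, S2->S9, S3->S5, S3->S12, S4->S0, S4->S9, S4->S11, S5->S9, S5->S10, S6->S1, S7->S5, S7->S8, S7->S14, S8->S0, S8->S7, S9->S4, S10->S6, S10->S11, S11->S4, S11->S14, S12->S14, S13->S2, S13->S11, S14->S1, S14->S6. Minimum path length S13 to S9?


BFS layer-by-layer from S13:
  dist 0: {S13}
  dist 1: {S2, S11}
  dist 2: {S0, S4, S9, S14}
  -> S9 reached at distance 2
Shortest path length = 2

2


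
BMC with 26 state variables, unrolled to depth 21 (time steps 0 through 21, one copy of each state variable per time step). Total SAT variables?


BMC unrolls to depth k, creating one copy of each state var for steps 0..k.
Step count = 21 + 1 = 22 (steps 0 through 21)
Vars per step = 26
Total = 26 * 22 = 572

572


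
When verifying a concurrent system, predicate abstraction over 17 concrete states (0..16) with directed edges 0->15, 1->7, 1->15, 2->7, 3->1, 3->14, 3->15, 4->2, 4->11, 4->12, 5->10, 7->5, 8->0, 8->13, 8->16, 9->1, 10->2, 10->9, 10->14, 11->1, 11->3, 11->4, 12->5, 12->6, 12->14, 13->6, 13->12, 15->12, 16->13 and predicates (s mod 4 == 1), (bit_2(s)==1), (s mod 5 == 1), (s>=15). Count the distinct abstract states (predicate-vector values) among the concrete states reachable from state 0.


BFS from 0:
Concrete reachable: {0, 1, 2, 5, 6, 7, 9, 10, 12, 14, 15}
Abstract via predicates (s mod 4 == 1), (bit_2(s)==1), (s mod 5 == 1), (s>=15):
  (0,0,0,0) <- {0, 2, 10}
  (0,1,0,0) <- {7, 12, 14}
  (0,1,0,1) <- {15}
  (0,1,1,0) <- {6}
  (1,0,0,0) <- {9}
  (1,0,1,0) <- {1}
  (1,1,0,0) <- {5}
Distinct abstract states = 7

7


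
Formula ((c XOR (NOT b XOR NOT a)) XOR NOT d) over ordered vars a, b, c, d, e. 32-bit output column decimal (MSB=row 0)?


Formula: ((c XOR (NOT b XOR NOT a)) XOR NOT d) over a, b, c, d, e (32 rows)
Evaluate each row (bits = a,b,c,d,e, MSB first):
  row 0 [00000]: ((0 XOR (NOT 0 XOR NOT 0)) XOR NOT 0) -> 1
  row 1 [00001]: ((0 XOR (NOT 0 XOR NOT 0)) XOR NOT 0) -> 1
  row 2 [00010]: ((0 XOR (NOT 0 XOR NOT 0)) XOR NOT 1) -> 0
  row 3 [00011]: ((0 XOR (NOT 0 XOR NOT 0)) XOR NOT 1) -> 0
  row 4 [00100]: ((1 XOR (NOT 0 XOR NOT 0)) XOR NOT 0) -> 0
  row 5 [00101]: ((1 XOR (NOT 0 XOR NOT 0)) XOR NOT 0) -> 0
  row 6 [00110]: ((1 XOR (NOT 0 XOR NOT 0)) XOR NOT 1) -> 1
  row 7 [00111]: ((1 XOR (NOT 0 XOR NOT 0)) XOR NOT 1) -> 1
  row 8 [01000]: ((0 XOR (NOT 1 XOR NOT 0)) XOR NOT 0) -> 0
  row 9 [01001]: ((0 XOR (NOT 1 XOR NOT 0)) XOR NOT 0) -> 0
  row 10 [01010]: ((0 XOR (NOT 1 XOR NOT 0)) XOR NOT 1) -> 1
  row 11 [01011]: ((0 XOR (NOT 1 XOR NOT 0)) XOR NOT 1) -> 1
  row 12 [01100]: ((1 XOR (NOT 1 XOR NOT 0)) XOR NOT 0) -> 1
  row 13 [01101]: ((1 XOR (NOT 1 XOR NOT 0)) XOR NOT 0) -> 1
  row 14 [01110]: ((1 XOR (NOT 1 XOR NOT 0)) XOR NOT 1) -> 0
  row 15 [01111]: ((1 XOR (NOT 1 XOR NOT 0)) XOR NOT 1) -> 0
  row 16 [10000]: ((0 XOR (NOT 0 XOR NOT 1)) XOR NOT 0) -> 0
  row 17 [10001]: ((0 XOR (NOT 0 XOR NOT 1)) XOR NOT 0) -> 0
  row 18 [10010]: ((0 XOR (NOT 0 XOR NOT 1)) XOR NOT 1) -> 1
  row 19 [10011]: ((0 XOR (NOT 0 XOR NOT 1)) XOR NOT 1) -> 1
  row 20 [10100]: ((1 XOR (NOT 0 XOR NOT 1)) XOR NOT 0) -> 1
  row 21 [10101]: ((1 XOR (NOT 0 XOR NOT 1)) XOR NOT 0) -> 1
  row 22 [10110]: ((1 XOR (NOT 0 XOR NOT 1)) XOR NOT 1) -> 0
  row 23 [10111]: ((1 XOR (NOT 0 XOR NOT 1)) XOR NOT 1) -> 0
  row 24 [11000]: ((0 XOR (NOT 1 XOR NOT 1)) XOR NOT 0) -> 1
  row 25 [11001]: ((0 XOR (NOT 1 XOR NOT 1)) XOR NOT 0) -> 1
  row 26 [11010]: ((0 XOR (NOT 1 XOR NOT 1)) XOR NOT 1) -> 0
  row 27 [11011]: ((0 XOR (NOT 1 XOR NOT 1)) XOR NOT 1) -> 0
  row 28 [11100]: ((1 XOR (NOT 1 XOR NOT 1)) XOR NOT 0) -> 0
  row 29 [11101]: ((1 XOR (NOT 1 XOR NOT 1)) XOR NOT 0) -> 0
  row 30 [11110]: ((1 XOR (NOT 1 XOR NOT 1)) XOR NOT 1) -> 1
  row 31 [11111]: ((1 XOR (NOT 1 XOR NOT 1)) XOR NOT 1) -> 1
Full result column, 4 rows per line (a,b,c fixed per line; d,e runs 00..11 left to right):
  rows 0-3 [a,b,c=000]: 1100  = hex C
  rows 4-7 [a,b,c=001]: 0011  = hex 3
  rows 8-11 [a,b,c=010]: 0011  = hex 3
  rows 12-15 [a,b,c=011]: 1100  = hex C
  rows 16-19 [a,b,c=100]: 0011  = hex 3
  rows 20-23 [a,b,c=101]: 1100  = hex C
  rows 24-27 [a,b,c=110]: 1100  = hex C
  rows 28-31 [a,b,c=111]: 0011  = hex 3
Output column (row 0 .. row 31) = 11000011001111000011110011000011
Output column grouped in 4s = 1100 0011 0011 1100 0011 1100 1100 0011 = 0xC33C3CC3
Convert to decimal digit by digit (value = value*16 + digit):
  C -> 12
  12*16 + 3 = 195
  195*16 + 3 = 3123
  3123*16 + 12 (C) = 49980
  49980*16 + 3 = 799683
  799683*16 + 12 (C) = 12794940
  12794940*16 + 12 (C) = 204719052
  204719052*16 + 3 = 3275504835
Decimal = 3275504835

3275504835
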